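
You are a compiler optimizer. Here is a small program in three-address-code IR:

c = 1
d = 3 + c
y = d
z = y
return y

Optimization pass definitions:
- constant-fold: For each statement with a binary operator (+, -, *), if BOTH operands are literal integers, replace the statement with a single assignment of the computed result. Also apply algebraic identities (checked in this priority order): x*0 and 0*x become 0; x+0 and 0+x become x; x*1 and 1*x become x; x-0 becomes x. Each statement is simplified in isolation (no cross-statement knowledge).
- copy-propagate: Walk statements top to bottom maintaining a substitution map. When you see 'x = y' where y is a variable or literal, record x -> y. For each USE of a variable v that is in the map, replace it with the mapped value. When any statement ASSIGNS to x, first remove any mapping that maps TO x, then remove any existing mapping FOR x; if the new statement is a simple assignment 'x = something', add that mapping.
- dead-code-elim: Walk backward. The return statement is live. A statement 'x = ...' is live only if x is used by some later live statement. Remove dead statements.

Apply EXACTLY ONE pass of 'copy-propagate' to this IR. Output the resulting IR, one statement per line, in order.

Applying copy-propagate statement-by-statement:
  [1] c = 1  (unchanged)
  [2] d = 3 + c  -> d = 3 + 1
  [3] y = d  (unchanged)
  [4] z = y  -> z = d
  [5] return y  -> return d
Result (5 stmts):
  c = 1
  d = 3 + 1
  y = d
  z = d
  return d

Answer: c = 1
d = 3 + 1
y = d
z = d
return d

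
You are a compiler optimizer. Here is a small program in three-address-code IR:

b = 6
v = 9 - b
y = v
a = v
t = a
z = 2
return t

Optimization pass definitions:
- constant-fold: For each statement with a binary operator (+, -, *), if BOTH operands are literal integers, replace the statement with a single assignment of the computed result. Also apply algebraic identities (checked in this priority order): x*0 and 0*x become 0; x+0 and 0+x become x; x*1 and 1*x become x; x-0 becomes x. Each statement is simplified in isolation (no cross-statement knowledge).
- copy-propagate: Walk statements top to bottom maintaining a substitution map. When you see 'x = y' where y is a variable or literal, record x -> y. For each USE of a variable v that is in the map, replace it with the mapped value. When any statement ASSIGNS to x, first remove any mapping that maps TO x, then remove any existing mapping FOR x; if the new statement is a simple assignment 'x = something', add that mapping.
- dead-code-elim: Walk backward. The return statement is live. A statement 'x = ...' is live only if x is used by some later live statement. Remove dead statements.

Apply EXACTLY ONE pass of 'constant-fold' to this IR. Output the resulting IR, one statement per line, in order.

Answer: b = 6
v = 9 - b
y = v
a = v
t = a
z = 2
return t

Derivation:
Applying constant-fold statement-by-statement:
  [1] b = 6  (unchanged)
  [2] v = 9 - b  (unchanged)
  [3] y = v  (unchanged)
  [4] a = v  (unchanged)
  [5] t = a  (unchanged)
  [6] z = 2  (unchanged)
  [7] return t  (unchanged)
Result (7 stmts):
  b = 6
  v = 9 - b
  y = v
  a = v
  t = a
  z = 2
  return t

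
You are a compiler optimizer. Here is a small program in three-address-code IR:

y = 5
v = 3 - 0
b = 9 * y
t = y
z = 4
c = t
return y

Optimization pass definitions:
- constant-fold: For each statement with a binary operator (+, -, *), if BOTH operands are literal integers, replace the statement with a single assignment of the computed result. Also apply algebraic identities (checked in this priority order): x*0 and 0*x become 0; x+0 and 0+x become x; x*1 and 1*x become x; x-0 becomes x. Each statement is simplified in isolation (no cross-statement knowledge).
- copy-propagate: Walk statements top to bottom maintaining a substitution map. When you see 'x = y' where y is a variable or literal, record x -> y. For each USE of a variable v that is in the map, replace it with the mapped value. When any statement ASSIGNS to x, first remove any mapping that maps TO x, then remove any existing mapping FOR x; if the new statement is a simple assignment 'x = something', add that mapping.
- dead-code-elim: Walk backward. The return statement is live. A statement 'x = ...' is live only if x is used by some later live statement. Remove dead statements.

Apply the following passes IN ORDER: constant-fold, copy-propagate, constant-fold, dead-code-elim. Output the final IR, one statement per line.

Initial IR:
  y = 5
  v = 3 - 0
  b = 9 * y
  t = y
  z = 4
  c = t
  return y
After constant-fold (7 stmts):
  y = 5
  v = 3
  b = 9 * y
  t = y
  z = 4
  c = t
  return y
After copy-propagate (7 stmts):
  y = 5
  v = 3
  b = 9 * 5
  t = 5
  z = 4
  c = 5
  return 5
After constant-fold (7 stmts):
  y = 5
  v = 3
  b = 45
  t = 5
  z = 4
  c = 5
  return 5
After dead-code-elim (1 stmts):
  return 5

Answer: return 5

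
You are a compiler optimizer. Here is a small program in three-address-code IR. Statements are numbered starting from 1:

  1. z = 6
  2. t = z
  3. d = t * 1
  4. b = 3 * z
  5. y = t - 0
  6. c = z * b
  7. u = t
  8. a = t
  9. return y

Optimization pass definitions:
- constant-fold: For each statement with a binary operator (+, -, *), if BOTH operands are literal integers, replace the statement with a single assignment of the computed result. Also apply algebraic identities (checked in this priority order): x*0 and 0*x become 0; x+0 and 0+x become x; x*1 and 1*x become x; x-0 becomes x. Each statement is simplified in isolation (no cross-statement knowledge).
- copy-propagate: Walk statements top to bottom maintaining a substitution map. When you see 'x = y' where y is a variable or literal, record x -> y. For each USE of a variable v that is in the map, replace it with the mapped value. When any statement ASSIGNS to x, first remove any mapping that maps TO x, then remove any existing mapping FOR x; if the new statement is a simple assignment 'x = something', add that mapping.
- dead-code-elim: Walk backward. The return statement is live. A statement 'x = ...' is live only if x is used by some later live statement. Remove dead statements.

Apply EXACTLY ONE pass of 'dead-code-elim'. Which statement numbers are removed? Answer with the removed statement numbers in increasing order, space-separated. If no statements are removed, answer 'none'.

Backward liveness scan:
Stmt 1 'z = 6': KEEP (z is live); live-in = []
Stmt 2 't = z': KEEP (t is live); live-in = ['z']
Stmt 3 'd = t * 1': DEAD (d not in live set ['t'])
Stmt 4 'b = 3 * z': DEAD (b not in live set ['t'])
Stmt 5 'y = t - 0': KEEP (y is live); live-in = ['t']
Stmt 6 'c = z * b': DEAD (c not in live set ['y'])
Stmt 7 'u = t': DEAD (u not in live set ['y'])
Stmt 8 'a = t': DEAD (a not in live set ['y'])
Stmt 9 'return y': KEEP (return); live-in = ['y']
Removed statement numbers: [3, 4, 6, 7, 8]
Surviving IR:
  z = 6
  t = z
  y = t - 0
  return y

Answer: 3 4 6 7 8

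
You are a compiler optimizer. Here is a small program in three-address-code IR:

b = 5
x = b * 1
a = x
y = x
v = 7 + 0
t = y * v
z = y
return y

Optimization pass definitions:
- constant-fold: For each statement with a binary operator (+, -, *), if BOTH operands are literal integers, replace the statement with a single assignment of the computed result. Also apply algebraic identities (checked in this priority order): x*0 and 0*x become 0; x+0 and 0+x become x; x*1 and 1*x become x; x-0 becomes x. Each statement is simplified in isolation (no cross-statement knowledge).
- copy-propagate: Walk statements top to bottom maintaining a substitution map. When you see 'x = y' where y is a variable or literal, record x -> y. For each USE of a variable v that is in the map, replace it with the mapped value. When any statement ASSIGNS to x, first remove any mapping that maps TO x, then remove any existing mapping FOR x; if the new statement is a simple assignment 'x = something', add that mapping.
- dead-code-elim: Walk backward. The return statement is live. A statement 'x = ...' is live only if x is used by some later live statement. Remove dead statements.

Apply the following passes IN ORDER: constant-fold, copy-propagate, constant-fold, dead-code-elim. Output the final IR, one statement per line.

Initial IR:
  b = 5
  x = b * 1
  a = x
  y = x
  v = 7 + 0
  t = y * v
  z = y
  return y
After constant-fold (8 stmts):
  b = 5
  x = b
  a = x
  y = x
  v = 7
  t = y * v
  z = y
  return y
After copy-propagate (8 stmts):
  b = 5
  x = 5
  a = 5
  y = 5
  v = 7
  t = 5 * 7
  z = 5
  return 5
After constant-fold (8 stmts):
  b = 5
  x = 5
  a = 5
  y = 5
  v = 7
  t = 35
  z = 5
  return 5
After dead-code-elim (1 stmts):
  return 5

Answer: return 5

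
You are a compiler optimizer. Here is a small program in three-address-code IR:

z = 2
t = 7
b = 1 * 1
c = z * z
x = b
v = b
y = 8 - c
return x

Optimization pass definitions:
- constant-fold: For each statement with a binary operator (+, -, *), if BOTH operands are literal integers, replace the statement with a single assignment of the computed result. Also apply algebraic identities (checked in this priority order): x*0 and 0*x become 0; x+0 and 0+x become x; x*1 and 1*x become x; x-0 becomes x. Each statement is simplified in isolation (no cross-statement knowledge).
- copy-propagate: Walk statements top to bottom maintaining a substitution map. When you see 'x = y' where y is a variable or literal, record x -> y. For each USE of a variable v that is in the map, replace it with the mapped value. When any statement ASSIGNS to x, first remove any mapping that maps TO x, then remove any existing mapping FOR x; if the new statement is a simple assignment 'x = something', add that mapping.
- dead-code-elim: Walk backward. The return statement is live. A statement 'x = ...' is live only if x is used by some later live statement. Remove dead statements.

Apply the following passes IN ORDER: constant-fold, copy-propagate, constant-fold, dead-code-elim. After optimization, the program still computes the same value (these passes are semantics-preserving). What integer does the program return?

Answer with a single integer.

Answer: 1

Derivation:
Initial IR:
  z = 2
  t = 7
  b = 1 * 1
  c = z * z
  x = b
  v = b
  y = 8 - c
  return x
After constant-fold (8 stmts):
  z = 2
  t = 7
  b = 1
  c = z * z
  x = b
  v = b
  y = 8 - c
  return x
After copy-propagate (8 stmts):
  z = 2
  t = 7
  b = 1
  c = 2 * 2
  x = 1
  v = 1
  y = 8 - c
  return 1
After constant-fold (8 stmts):
  z = 2
  t = 7
  b = 1
  c = 4
  x = 1
  v = 1
  y = 8 - c
  return 1
After dead-code-elim (1 stmts):
  return 1
Evaluate:
  z = 2  =>  z = 2
  t = 7  =>  t = 7
  b = 1 * 1  =>  b = 1
  c = z * z  =>  c = 4
  x = b  =>  x = 1
  v = b  =>  v = 1
  y = 8 - c  =>  y = 4
  return x = 1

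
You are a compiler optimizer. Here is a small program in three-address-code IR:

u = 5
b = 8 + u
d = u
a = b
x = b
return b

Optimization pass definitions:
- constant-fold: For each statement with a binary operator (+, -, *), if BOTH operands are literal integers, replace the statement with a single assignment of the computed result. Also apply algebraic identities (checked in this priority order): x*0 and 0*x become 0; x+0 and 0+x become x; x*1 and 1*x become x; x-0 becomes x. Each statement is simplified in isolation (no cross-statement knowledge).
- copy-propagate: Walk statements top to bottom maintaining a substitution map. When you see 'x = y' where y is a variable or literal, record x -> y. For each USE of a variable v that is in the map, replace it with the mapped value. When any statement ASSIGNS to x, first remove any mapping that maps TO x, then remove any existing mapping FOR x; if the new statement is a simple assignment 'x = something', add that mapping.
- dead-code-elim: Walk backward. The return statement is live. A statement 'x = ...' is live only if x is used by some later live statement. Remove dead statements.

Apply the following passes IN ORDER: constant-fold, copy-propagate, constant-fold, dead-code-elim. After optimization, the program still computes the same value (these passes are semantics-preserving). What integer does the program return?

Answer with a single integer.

Answer: 13

Derivation:
Initial IR:
  u = 5
  b = 8 + u
  d = u
  a = b
  x = b
  return b
After constant-fold (6 stmts):
  u = 5
  b = 8 + u
  d = u
  a = b
  x = b
  return b
After copy-propagate (6 stmts):
  u = 5
  b = 8 + 5
  d = 5
  a = b
  x = b
  return b
After constant-fold (6 stmts):
  u = 5
  b = 13
  d = 5
  a = b
  x = b
  return b
After dead-code-elim (2 stmts):
  b = 13
  return b
Evaluate:
  u = 5  =>  u = 5
  b = 8 + u  =>  b = 13
  d = u  =>  d = 5
  a = b  =>  a = 13
  x = b  =>  x = 13
  return b = 13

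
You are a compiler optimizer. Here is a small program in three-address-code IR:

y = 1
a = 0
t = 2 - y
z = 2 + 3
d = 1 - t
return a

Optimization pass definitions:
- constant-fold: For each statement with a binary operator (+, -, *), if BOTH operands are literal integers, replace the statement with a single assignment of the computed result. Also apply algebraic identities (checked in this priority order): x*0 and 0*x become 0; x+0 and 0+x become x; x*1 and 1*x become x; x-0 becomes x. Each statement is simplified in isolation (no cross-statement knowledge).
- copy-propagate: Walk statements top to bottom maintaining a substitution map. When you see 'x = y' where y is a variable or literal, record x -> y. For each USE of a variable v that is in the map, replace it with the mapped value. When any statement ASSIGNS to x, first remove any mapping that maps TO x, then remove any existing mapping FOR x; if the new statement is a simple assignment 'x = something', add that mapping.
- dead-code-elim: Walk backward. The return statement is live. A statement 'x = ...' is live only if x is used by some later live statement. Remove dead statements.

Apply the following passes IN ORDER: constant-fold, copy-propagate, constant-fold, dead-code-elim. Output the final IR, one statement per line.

Answer: return 0

Derivation:
Initial IR:
  y = 1
  a = 0
  t = 2 - y
  z = 2 + 3
  d = 1 - t
  return a
After constant-fold (6 stmts):
  y = 1
  a = 0
  t = 2 - y
  z = 5
  d = 1 - t
  return a
After copy-propagate (6 stmts):
  y = 1
  a = 0
  t = 2 - 1
  z = 5
  d = 1 - t
  return 0
After constant-fold (6 stmts):
  y = 1
  a = 0
  t = 1
  z = 5
  d = 1 - t
  return 0
After dead-code-elim (1 stmts):
  return 0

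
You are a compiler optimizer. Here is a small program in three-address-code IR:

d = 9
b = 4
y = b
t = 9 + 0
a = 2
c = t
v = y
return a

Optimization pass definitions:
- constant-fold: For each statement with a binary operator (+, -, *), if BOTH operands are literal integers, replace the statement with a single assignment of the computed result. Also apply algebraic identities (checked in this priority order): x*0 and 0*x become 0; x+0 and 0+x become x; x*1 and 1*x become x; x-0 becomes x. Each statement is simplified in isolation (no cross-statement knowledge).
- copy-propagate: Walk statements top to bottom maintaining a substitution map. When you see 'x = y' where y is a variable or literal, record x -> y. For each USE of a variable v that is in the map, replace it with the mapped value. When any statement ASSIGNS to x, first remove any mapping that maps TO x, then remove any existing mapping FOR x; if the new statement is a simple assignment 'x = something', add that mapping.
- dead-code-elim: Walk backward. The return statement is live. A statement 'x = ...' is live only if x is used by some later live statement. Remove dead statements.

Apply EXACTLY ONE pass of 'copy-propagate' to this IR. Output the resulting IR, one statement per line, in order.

Answer: d = 9
b = 4
y = 4
t = 9 + 0
a = 2
c = t
v = 4
return 2

Derivation:
Applying copy-propagate statement-by-statement:
  [1] d = 9  (unchanged)
  [2] b = 4  (unchanged)
  [3] y = b  -> y = 4
  [4] t = 9 + 0  (unchanged)
  [5] a = 2  (unchanged)
  [6] c = t  (unchanged)
  [7] v = y  -> v = 4
  [8] return a  -> return 2
Result (8 stmts):
  d = 9
  b = 4
  y = 4
  t = 9 + 0
  a = 2
  c = t
  v = 4
  return 2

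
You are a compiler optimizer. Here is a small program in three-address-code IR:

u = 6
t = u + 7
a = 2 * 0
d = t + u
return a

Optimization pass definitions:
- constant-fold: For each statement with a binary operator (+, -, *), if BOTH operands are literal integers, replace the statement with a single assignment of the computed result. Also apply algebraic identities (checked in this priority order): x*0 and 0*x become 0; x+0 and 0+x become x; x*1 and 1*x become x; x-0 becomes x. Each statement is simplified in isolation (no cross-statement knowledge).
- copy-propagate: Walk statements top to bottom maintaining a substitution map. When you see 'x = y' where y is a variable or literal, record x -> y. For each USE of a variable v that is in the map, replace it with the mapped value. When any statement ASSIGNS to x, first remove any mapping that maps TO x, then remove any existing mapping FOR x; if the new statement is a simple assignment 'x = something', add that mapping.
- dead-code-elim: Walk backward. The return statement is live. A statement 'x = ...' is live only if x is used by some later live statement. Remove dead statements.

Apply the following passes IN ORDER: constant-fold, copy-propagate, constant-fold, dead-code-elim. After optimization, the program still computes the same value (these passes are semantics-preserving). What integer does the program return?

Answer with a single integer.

Answer: 0

Derivation:
Initial IR:
  u = 6
  t = u + 7
  a = 2 * 0
  d = t + u
  return a
After constant-fold (5 stmts):
  u = 6
  t = u + 7
  a = 0
  d = t + u
  return a
After copy-propagate (5 stmts):
  u = 6
  t = 6 + 7
  a = 0
  d = t + 6
  return 0
After constant-fold (5 stmts):
  u = 6
  t = 13
  a = 0
  d = t + 6
  return 0
After dead-code-elim (1 stmts):
  return 0
Evaluate:
  u = 6  =>  u = 6
  t = u + 7  =>  t = 13
  a = 2 * 0  =>  a = 0
  d = t + u  =>  d = 19
  return a = 0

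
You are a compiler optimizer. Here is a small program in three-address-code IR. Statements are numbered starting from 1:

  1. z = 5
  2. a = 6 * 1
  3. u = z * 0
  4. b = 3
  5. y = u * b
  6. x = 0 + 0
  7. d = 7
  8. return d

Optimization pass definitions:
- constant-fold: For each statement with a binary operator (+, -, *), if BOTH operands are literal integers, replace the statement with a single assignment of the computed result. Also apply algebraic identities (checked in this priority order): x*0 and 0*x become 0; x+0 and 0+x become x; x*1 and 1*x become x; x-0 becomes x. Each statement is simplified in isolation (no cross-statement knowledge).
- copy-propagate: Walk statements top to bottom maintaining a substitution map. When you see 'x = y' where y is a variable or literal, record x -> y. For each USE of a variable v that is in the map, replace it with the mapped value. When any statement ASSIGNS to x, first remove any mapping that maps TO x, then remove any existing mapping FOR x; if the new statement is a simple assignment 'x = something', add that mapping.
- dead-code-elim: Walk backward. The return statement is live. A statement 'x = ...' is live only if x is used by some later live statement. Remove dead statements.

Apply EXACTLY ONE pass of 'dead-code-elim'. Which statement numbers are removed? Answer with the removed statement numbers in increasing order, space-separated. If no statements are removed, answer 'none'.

Answer: 1 2 3 4 5 6

Derivation:
Backward liveness scan:
Stmt 1 'z = 5': DEAD (z not in live set [])
Stmt 2 'a = 6 * 1': DEAD (a not in live set [])
Stmt 3 'u = z * 0': DEAD (u not in live set [])
Stmt 4 'b = 3': DEAD (b not in live set [])
Stmt 5 'y = u * b': DEAD (y not in live set [])
Stmt 6 'x = 0 + 0': DEAD (x not in live set [])
Stmt 7 'd = 7': KEEP (d is live); live-in = []
Stmt 8 'return d': KEEP (return); live-in = ['d']
Removed statement numbers: [1, 2, 3, 4, 5, 6]
Surviving IR:
  d = 7
  return d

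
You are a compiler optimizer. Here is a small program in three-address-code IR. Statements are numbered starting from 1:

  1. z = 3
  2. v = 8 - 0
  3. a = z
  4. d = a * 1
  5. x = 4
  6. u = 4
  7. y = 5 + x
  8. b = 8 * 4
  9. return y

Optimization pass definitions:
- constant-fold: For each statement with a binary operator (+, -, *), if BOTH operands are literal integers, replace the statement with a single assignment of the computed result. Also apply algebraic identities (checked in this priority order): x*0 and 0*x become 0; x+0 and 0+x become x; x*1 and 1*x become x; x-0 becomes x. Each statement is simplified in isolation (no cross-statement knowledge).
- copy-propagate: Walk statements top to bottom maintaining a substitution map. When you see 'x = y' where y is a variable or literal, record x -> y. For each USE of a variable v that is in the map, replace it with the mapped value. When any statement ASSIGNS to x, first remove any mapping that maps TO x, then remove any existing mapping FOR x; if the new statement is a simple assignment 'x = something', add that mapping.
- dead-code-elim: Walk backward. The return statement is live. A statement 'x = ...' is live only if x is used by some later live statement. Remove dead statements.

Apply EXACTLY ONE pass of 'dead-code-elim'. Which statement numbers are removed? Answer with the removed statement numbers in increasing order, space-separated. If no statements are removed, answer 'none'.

Answer: 1 2 3 4 6 8

Derivation:
Backward liveness scan:
Stmt 1 'z = 3': DEAD (z not in live set [])
Stmt 2 'v = 8 - 0': DEAD (v not in live set [])
Stmt 3 'a = z': DEAD (a not in live set [])
Stmt 4 'd = a * 1': DEAD (d not in live set [])
Stmt 5 'x = 4': KEEP (x is live); live-in = []
Stmt 6 'u = 4': DEAD (u not in live set ['x'])
Stmt 7 'y = 5 + x': KEEP (y is live); live-in = ['x']
Stmt 8 'b = 8 * 4': DEAD (b not in live set ['y'])
Stmt 9 'return y': KEEP (return); live-in = ['y']
Removed statement numbers: [1, 2, 3, 4, 6, 8]
Surviving IR:
  x = 4
  y = 5 + x
  return y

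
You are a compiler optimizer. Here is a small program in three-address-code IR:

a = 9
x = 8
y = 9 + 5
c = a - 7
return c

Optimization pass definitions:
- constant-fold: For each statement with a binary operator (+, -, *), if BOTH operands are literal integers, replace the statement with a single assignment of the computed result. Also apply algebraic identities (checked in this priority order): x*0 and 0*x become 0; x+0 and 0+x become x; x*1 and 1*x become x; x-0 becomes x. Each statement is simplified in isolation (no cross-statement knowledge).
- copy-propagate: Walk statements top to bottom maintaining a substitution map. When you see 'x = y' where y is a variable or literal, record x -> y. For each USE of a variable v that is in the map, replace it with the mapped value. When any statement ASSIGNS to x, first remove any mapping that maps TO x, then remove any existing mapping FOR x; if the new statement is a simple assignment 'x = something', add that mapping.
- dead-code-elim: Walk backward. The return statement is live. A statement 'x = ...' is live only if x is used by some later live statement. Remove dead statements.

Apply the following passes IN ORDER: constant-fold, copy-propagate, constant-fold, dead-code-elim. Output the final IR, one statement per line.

Answer: c = 2
return c

Derivation:
Initial IR:
  a = 9
  x = 8
  y = 9 + 5
  c = a - 7
  return c
After constant-fold (5 stmts):
  a = 9
  x = 8
  y = 14
  c = a - 7
  return c
After copy-propagate (5 stmts):
  a = 9
  x = 8
  y = 14
  c = 9 - 7
  return c
After constant-fold (5 stmts):
  a = 9
  x = 8
  y = 14
  c = 2
  return c
After dead-code-elim (2 stmts):
  c = 2
  return c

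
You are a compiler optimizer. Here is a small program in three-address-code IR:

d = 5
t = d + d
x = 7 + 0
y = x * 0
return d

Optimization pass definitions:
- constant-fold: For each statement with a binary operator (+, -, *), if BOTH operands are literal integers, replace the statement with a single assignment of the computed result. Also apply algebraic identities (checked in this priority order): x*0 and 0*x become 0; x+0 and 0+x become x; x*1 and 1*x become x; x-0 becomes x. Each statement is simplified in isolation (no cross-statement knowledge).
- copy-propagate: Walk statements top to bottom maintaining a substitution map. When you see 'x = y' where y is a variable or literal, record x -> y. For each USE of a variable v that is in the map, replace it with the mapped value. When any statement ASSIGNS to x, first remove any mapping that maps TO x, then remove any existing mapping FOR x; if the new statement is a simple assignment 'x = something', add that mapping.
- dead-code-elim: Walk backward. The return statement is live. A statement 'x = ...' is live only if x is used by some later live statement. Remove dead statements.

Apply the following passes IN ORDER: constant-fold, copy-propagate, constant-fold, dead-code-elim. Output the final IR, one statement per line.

Initial IR:
  d = 5
  t = d + d
  x = 7 + 0
  y = x * 0
  return d
After constant-fold (5 stmts):
  d = 5
  t = d + d
  x = 7
  y = 0
  return d
After copy-propagate (5 stmts):
  d = 5
  t = 5 + 5
  x = 7
  y = 0
  return 5
After constant-fold (5 stmts):
  d = 5
  t = 10
  x = 7
  y = 0
  return 5
After dead-code-elim (1 stmts):
  return 5

Answer: return 5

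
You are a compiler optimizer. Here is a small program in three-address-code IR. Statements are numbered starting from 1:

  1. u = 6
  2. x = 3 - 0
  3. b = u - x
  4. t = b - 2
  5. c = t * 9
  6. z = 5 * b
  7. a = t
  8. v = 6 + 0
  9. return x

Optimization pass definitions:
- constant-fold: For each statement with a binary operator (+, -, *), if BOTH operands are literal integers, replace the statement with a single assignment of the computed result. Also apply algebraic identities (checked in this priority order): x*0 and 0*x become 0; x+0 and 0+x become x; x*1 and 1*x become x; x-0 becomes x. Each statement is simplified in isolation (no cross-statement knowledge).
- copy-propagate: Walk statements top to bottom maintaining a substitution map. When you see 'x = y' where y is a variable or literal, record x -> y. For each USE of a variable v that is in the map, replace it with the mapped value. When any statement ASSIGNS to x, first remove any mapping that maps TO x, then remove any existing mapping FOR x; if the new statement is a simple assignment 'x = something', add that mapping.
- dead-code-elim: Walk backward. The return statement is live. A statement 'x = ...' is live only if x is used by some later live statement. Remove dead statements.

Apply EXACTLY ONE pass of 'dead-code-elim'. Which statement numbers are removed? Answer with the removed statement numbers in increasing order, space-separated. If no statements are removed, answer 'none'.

Backward liveness scan:
Stmt 1 'u = 6': DEAD (u not in live set [])
Stmt 2 'x = 3 - 0': KEEP (x is live); live-in = []
Stmt 3 'b = u - x': DEAD (b not in live set ['x'])
Stmt 4 't = b - 2': DEAD (t not in live set ['x'])
Stmt 5 'c = t * 9': DEAD (c not in live set ['x'])
Stmt 6 'z = 5 * b': DEAD (z not in live set ['x'])
Stmt 7 'a = t': DEAD (a not in live set ['x'])
Stmt 8 'v = 6 + 0': DEAD (v not in live set ['x'])
Stmt 9 'return x': KEEP (return); live-in = ['x']
Removed statement numbers: [1, 3, 4, 5, 6, 7, 8]
Surviving IR:
  x = 3 - 0
  return x

Answer: 1 3 4 5 6 7 8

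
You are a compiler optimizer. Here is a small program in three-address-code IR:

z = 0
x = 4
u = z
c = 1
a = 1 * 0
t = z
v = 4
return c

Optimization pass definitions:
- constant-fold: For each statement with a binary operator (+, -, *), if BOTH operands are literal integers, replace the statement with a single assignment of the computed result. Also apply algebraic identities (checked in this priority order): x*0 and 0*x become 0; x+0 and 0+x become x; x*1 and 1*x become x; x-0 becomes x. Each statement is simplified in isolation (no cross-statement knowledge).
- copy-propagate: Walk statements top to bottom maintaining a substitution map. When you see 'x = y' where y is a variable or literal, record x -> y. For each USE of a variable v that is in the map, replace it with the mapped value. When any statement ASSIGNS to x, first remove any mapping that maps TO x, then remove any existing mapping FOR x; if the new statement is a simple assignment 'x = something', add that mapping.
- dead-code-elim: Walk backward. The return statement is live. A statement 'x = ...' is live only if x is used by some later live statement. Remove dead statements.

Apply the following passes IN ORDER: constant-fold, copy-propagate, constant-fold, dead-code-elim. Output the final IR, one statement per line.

Initial IR:
  z = 0
  x = 4
  u = z
  c = 1
  a = 1 * 0
  t = z
  v = 4
  return c
After constant-fold (8 stmts):
  z = 0
  x = 4
  u = z
  c = 1
  a = 0
  t = z
  v = 4
  return c
After copy-propagate (8 stmts):
  z = 0
  x = 4
  u = 0
  c = 1
  a = 0
  t = 0
  v = 4
  return 1
After constant-fold (8 stmts):
  z = 0
  x = 4
  u = 0
  c = 1
  a = 0
  t = 0
  v = 4
  return 1
After dead-code-elim (1 stmts):
  return 1

Answer: return 1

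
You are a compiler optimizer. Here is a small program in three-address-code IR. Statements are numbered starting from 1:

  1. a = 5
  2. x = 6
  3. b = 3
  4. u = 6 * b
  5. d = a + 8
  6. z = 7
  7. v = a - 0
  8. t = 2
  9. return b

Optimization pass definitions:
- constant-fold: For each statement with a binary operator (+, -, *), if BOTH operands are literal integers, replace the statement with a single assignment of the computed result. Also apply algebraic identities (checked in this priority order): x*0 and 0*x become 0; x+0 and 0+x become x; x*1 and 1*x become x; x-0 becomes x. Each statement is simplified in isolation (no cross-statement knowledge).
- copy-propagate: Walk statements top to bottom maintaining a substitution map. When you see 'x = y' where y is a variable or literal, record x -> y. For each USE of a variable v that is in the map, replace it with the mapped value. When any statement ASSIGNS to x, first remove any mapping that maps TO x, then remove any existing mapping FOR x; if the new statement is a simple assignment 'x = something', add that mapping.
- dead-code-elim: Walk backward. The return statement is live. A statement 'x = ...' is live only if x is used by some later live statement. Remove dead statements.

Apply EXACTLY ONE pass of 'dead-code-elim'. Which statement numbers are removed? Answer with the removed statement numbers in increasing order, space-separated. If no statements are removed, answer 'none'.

Backward liveness scan:
Stmt 1 'a = 5': DEAD (a not in live set [])
Stmt 2 'x = 6': DEAD (x not in live set [])
Stmt 3 'b = 3': KEEP (b is live); live-in = []
Stmt 4 'u = 6 * b': DEAD (u not in live set ['b'])
Stmt 5 'd = a + 8': DEAD (d not in live set ['b'])
Stmt 6 'z = 7': DEAD (z not in live set ['b'])
Stmt 7 'v = a - 0': DEAD (v not in live set ['b'])
Stmt 8 't = 2': DEAD (t not in live set ['b'])
Stmt 9 'return b': KEEP (return); live-in = ['b']
Removed statement numbers: [1, 2, 4, 5, 6, 7, 8]
Surviving IR:
  b = 3
  return b

Answer: 1 2 4 5 6 7 8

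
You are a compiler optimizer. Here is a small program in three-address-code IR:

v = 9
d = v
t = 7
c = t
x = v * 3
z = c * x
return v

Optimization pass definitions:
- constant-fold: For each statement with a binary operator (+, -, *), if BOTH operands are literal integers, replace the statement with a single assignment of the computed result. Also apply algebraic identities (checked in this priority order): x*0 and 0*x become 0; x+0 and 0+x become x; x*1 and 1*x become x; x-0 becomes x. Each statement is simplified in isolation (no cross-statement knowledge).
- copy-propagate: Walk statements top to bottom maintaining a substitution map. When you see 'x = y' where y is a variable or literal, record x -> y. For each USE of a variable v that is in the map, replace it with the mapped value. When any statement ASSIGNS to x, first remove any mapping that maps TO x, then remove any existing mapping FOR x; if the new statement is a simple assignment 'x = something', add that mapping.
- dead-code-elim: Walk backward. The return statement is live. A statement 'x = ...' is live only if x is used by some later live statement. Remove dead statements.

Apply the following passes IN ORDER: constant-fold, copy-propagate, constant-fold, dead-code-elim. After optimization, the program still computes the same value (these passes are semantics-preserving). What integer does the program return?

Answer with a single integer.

Answer: 9

Derivation:
Initial IR:
  v = 9
  d = v
  t = 7
  c = t
  x = v * 3
  z = c * x
  return v
After constant-fold (7 stmts):
  v = 9
  d = v
  t = 7
  c = t
  x = v * 3
  z = c * x
  return v
After copy-propagate (7 stmts):
  v = 9
  d = 9
  t = 7
  c = 7
  x = 9 * 3
  z = 7 * x
  return 9
After constant-fold (7 stmts):
  v = 9
  d = 9
  t = 7
  c = 7
  x = 27
  z = 7 * x
  return 9
After dead-code-elim (1 stmts):
  return 9
Evaluate:
  v = 9  =>  v = 9
  d = v  =>  d = 9
  t = 7  =>  t = 7
  c = t  =>  c = 7
  x = v * 3  =>  x = 27
  z = c * x  =>  z = 189
  return v = 9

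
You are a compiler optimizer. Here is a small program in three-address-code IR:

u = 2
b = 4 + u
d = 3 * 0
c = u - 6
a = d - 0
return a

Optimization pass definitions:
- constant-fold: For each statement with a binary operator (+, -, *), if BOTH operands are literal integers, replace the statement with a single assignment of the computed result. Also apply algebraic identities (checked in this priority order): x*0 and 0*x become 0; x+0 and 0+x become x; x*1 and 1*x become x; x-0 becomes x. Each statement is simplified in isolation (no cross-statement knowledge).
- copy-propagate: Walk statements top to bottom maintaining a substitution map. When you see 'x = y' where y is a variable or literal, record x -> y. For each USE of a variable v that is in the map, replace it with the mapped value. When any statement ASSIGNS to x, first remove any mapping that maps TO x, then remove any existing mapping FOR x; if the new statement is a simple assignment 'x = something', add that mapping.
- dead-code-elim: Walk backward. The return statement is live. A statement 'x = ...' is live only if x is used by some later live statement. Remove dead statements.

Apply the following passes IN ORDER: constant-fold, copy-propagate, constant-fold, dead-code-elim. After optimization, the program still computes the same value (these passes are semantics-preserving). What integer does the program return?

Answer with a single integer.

Answer: 0

Derivation:
Initial IR:
  u = 2
  b = 4 + u
  d = 3 * 0
  c = u - 6
  a = d - 0
  return a
After constant-fold (6 stmts):
  u = 2
  b = 4 + u
  d = 0
  c = u - 6
  a = d
  return a
After copy-propagate (6 stmts):
  u = 2
  b = 4 + 2
  d = 0
  c = 2 - 6
  a = 0
  return 0
After constant-fold (6 stmts):
  u = 2
  b = 6
  d = 0
  c = -4
  a = 0
  return 0
After dead-code-elim (1 stmts):
  return 0
Evaluate:
  u = 2  =>  u = 2
  b = 4 + u  =>  b = 6
  d = 3 * 0  =>  d = 0
  c = u - 6  =>  c = -4
  a = d - 0  =>  a = 0
  return a = 0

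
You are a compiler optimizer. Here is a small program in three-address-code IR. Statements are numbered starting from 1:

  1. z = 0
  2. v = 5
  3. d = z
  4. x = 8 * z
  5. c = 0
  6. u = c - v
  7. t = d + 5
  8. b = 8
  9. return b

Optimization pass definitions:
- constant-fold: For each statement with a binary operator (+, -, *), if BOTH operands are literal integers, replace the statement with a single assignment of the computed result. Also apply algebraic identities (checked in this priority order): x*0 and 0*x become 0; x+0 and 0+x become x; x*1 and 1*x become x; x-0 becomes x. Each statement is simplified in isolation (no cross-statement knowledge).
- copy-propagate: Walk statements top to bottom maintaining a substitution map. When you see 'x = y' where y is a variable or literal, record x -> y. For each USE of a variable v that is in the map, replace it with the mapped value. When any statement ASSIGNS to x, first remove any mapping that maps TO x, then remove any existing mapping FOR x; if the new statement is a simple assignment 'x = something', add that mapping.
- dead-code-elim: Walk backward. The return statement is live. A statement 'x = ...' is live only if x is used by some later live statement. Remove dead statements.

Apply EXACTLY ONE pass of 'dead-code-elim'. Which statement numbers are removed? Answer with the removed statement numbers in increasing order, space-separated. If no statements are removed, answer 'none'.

Answer: 1 2 3 4 5 6 7

Derivation:
Backward liveness scan:
Stmt 1 'z = 0': DEAD (z not in live set [])
Stmt 2 'v = 5': DEAD (v not in live set [])
Stmt 3 'd = z': DEAD (d not in live set [])
Stmt 4 'x = 8 * z': DEAD (x not in live set [])
Stmt 5 'c = 0': DEAD (c not in live set [])
Stmt 6 'u = c - v': DEAD (u not in live set [])
Stmt 7 't = d + 5': DEAD (t not in live set [])
Stmt 8 'b = 8': KEEP (b is live); live-in = []
Stmt 9 'return b': KEEP (return); live-in = ['b']
Removed statement numbers: [1, 2, 3, 4, 5, 6, 7]
Surviving IR:
  b = 8
  return b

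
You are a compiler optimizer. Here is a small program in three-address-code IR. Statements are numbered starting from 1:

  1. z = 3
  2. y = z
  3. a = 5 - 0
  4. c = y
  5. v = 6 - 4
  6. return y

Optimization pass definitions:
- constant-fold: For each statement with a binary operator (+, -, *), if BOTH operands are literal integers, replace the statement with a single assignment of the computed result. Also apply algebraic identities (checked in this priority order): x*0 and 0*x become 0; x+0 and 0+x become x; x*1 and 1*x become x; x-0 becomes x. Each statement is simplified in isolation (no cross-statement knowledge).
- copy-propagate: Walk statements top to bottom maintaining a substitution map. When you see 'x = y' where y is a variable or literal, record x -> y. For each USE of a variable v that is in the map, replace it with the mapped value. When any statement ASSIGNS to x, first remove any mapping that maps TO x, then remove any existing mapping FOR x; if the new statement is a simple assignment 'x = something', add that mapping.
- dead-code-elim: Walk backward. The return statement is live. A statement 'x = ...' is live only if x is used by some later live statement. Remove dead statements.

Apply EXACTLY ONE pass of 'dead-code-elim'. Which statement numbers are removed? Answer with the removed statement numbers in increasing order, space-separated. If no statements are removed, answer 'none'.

Answer: 3 4 5

Derivation:
Backward liveness scan:
Stmt 1 'z = 3': KEEP (z is live); live-in = []
Stmt 2 'y = z': KEEP (y is live); live-in = ['z']
Stmt 3 'a = 5 - 0': DEAD (a not in live set ['y'])
Stmt 4 'c = y': DEAD (c not in live set ['y'])
Stmt 5 'v = 6 - 4': DEAD (v not in live set ['y'])
Stmt 6 'return y': KEEP (return); live-in = ['y']
Removed statement numbers: [3, 4, 5]
Surviving IR:
  z = 3
  y = z
  return y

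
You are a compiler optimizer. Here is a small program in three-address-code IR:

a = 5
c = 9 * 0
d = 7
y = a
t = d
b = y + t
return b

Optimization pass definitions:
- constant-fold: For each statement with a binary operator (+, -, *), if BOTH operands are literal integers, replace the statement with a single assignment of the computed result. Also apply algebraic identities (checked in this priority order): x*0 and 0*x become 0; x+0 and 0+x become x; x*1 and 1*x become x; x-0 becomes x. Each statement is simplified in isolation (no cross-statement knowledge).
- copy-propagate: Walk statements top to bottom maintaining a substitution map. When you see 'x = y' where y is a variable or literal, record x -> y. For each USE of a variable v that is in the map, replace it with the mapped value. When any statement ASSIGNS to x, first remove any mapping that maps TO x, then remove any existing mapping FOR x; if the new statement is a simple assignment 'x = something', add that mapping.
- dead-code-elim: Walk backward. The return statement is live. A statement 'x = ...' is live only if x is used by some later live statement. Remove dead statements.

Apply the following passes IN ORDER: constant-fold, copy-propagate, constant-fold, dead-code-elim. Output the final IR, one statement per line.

Initial IR:
  a = 5
  c = 9 * 0
  d = 7
  y = a
  t = d
  b = y + t
  return b
After constant-fold (7 stmts):
  a = 5
  c = 0
  d = 7
  y = a
  t = d
  b = y + t
  return b
After copy-propagate (7 stmts):
  a = 5
  c = 0
  d = 7
  y = 5
  t = 7
  b = 5 + 7
  return b
After constant-fold (7 stmts):
  a = 5
  c = 0
  d = 7
  y = 5
  t = 7
  b = 12
  return b
After dead-code-elim (2 stmts):
  b = 12
  return b

Answer: b = 12
return b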